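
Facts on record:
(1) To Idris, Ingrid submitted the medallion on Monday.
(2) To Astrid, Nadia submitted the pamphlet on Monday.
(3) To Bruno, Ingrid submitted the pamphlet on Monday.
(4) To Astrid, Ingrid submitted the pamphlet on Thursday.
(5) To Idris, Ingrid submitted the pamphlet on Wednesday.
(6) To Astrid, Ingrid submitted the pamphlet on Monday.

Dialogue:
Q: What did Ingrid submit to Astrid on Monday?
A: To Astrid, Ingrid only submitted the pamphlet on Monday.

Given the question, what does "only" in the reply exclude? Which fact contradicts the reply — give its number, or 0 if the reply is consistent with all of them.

0

The question "What did ...?" targets the thing, so in the reply the focus falls on "the pamphlet".
"Only" then excludes alternative things while the background — Ingrid as agent and Astrid as recipient and on Monday as setting — is held fixed.
No listed fact shares that background with another thing. Nothing contradicts the reply.
(Fact (3) would refute a reading with focus on the recipient — but that is not what the question asks.)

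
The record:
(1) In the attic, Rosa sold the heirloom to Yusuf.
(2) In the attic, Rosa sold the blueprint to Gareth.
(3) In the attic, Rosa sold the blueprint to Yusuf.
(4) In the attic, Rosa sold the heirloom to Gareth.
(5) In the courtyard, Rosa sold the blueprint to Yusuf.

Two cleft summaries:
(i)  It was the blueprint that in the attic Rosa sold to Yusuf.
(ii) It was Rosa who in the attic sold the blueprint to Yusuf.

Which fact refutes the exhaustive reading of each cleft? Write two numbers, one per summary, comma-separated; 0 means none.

Summary (i) focuses "the blueprint" (the thing); background agent = Rosa, recipient = Yusuf, setting = in the attic. Fact (1) matches that background with thing = the heirloom — refutes (i).
Summary (ii) focuses "Rosa" (the agent); background thing = the blueprint, recipient = Yusuf, setting = in the attic. No fact matches that background with a different agent, so 0.

1, 0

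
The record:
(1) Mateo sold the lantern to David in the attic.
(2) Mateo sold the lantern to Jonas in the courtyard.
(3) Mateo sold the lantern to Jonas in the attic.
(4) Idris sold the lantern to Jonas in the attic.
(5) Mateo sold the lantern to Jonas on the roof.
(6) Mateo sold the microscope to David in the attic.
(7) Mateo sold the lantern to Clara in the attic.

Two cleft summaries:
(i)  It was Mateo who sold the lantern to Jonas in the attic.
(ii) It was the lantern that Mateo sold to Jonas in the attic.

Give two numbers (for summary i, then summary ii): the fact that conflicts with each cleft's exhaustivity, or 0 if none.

Summary (i) focuses "Mateo" (the agent); background the lantern as thing and Jonas as recipient and in the attic as setting. Fact (4) matches that background with agent = Idris — refutes (i).
Summary (ii) focuses "the lantern" (the thing); background Mateo as agent and Jonas as recipient and in the attic as setting. No fact matches that background with a different thing, so 0.

4, 0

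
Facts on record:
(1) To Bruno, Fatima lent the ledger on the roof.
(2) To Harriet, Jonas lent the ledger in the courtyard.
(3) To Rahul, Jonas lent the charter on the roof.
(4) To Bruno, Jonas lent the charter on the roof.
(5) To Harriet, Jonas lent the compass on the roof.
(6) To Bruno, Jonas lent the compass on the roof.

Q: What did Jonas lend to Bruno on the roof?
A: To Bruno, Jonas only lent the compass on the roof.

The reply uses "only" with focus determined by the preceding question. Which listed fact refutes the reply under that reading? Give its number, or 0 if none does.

The question "What did ...?" targets the thing, so in the reply the focus falls on "the compass".
"Only" then excludes alternative things while the background — Jonas as agent and Bruno as recipient and on the roof as setting — is held fixed.
Fact (4) shares the background with a different thing (the charter) — counterexample.
(Fact (5) would refute a reading with focus on the recipient — but that is not what the question asks.)

4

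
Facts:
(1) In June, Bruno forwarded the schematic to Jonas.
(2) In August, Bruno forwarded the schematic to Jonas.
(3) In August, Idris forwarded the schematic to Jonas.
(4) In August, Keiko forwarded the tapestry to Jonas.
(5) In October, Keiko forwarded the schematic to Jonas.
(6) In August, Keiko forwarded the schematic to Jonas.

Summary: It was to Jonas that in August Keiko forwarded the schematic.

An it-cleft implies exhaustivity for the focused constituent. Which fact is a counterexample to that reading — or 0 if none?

0

The cleft puts "Jonas" in focus and presupposes the open proposition with same agent, thing, setting (Keiko / the schematic / in August).
Exhaustivity: Jonas is the only recipient satisfying that background.
Every other fact differs from the presupposition on some backgrounded slot, so none challenges the exhaustivity.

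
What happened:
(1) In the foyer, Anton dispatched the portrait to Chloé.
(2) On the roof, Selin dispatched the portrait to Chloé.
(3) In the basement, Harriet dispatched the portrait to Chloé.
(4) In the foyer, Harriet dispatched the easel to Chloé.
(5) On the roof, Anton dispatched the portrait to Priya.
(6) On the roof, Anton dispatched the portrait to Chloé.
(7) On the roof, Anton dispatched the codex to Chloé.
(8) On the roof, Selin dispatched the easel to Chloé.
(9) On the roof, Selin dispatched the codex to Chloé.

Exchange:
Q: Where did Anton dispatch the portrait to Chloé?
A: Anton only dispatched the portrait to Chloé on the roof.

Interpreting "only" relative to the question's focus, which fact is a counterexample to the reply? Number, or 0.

The question "Where did ...?" targets the setting, so in the reply the focus falls on "on the roof".
So "only" ranges over settings; the rest (agent = Anton, thing = the portrait, recipient = Chloé) is presupposed.
Fact (1) shares the background with a different setting (in the foyer) — counterexample.
(Fact (7) would refute a reading with focus on the thing — but that is not what the question asks.)

1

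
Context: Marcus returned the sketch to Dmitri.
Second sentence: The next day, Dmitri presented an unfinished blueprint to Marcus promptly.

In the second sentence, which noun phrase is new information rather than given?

"Dmitri" and "Marcus" in the second sentence are given — already mentioned in the context.
"an unfinished blueprint" has no antecedent in the context; it is discourse-new (the indefinite article also signals a new referent).

an unfinished blueprint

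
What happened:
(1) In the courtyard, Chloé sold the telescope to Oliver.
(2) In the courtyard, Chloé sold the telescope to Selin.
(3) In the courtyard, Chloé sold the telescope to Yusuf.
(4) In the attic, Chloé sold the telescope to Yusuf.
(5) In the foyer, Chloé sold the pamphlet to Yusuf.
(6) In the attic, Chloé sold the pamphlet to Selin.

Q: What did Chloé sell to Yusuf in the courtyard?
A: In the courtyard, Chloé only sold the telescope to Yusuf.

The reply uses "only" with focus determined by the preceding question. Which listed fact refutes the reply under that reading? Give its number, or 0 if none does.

Answering "What did ...?" puts focus on the thing — here, "the telescope".
So "only" ranges over things; the rest (same agent, recipient, setting (Chloé / Yusuf / in the courtyard)) is presupposed.
No listed fact shares that background with another thing. Nothing contradicts the reply.
(Fact (4) would refute a reading with focus on the setting — but that is not what the question asks.)

0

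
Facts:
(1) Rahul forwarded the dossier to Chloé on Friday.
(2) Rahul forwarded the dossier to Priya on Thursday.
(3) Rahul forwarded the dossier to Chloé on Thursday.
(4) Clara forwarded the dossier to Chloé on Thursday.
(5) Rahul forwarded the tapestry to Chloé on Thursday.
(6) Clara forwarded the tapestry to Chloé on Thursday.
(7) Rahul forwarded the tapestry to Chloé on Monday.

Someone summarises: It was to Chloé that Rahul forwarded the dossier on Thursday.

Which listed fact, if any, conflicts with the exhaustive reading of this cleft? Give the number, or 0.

The cleft puts "Chloé" in focus and presupposes the open proposition with same agent, thing, setting (Rahul / the dossier / on Thursday).
Exhaustivity: Chloé is the only recipient satisfying that background.
Fact (2) shares the background but with recipient = Priya; exhaustivity is violated.

2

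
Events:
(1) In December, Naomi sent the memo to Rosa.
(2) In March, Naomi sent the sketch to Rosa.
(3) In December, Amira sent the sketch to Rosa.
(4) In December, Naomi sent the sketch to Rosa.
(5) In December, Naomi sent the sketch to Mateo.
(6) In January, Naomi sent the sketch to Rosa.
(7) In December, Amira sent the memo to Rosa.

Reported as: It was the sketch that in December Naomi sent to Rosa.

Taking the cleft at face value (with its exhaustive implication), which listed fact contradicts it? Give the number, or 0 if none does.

1

Focus of the cleft: "the sketch" (the thing). Presupposed background: same agent, recipient, setting (Naomi / Rosa / in December).
The exhaustive reading says no other thing fits that background.
But fact (1) also has same agent, recipient, setting (Naomi / Rosa / in December), with thing = the memo — so the exhaustive reading fails.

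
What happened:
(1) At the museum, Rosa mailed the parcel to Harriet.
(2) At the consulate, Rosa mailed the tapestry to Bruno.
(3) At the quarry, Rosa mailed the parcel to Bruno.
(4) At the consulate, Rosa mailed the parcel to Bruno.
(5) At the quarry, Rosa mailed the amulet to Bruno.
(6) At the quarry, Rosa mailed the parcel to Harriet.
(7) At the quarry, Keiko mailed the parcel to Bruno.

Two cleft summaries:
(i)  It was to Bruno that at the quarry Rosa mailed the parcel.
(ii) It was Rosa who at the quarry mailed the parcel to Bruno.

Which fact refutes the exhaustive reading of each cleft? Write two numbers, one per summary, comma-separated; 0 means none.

6, 7

(i): focus "Bruno". Looking for agent = Rosa, thing = the parcel, setting = at the quarry with some other recipient — fact (6) has Harriet there. Refuted.
(ii): focus "Rosa". Looking for thing = the parcel, recipient = Bruno, setting = at the quarry with some other agent — fact (7) has Keiko there. Refuted.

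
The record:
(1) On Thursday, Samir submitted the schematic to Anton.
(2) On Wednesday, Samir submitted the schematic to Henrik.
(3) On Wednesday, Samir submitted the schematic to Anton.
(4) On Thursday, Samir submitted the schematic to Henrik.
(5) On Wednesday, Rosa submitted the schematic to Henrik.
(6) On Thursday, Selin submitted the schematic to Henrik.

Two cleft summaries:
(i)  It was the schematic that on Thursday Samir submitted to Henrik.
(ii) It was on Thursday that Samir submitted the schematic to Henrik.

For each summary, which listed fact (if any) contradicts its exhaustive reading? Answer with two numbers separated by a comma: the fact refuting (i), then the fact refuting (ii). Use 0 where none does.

Summary (i) focuses "the schematic" (the thing); background agent = Samir, recipient = Henrik, setting = on Thursday. No fact matches that background with a different thing, so 0.
Summary (ii) focuses "on Thursday" (the setting); background agent = Samir, thing = the schematic, recipient = Henrik. Fact (2) matches that background with setting = on Wednesday — refutes (ii).

0, 2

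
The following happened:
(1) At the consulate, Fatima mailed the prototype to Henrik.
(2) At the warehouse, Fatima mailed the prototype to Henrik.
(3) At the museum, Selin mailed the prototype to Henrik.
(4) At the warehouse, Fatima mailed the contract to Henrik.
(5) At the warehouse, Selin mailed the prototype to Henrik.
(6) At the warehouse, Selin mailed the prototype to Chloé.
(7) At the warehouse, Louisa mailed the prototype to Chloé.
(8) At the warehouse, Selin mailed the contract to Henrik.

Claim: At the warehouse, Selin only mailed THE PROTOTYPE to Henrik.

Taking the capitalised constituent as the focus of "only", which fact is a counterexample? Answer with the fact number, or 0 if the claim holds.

8

Focus (in capitals) is "the prototype" — the thing. "Only" excludes alternative things while holding fixed agent = Selin, recipient = Henrik, setting = at the warehouse.
Fact (8) matches on agent = Selin, recipient = Henrik, setting = at the warehouse, but has thing = the contract instead. That refutes the claim.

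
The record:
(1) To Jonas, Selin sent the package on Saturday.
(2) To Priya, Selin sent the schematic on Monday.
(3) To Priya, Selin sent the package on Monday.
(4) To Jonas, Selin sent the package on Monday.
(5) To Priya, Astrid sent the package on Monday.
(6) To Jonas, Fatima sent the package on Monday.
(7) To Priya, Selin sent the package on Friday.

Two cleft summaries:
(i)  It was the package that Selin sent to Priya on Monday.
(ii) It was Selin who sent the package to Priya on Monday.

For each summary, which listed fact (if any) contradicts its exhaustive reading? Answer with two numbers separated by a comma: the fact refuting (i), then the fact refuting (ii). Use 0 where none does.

(i): focus "the package". Looking for agent = Selin, recipient = Priya, setting = on Monday with some other thing — fact (2) has the schematic there. Refuted.
(ii): focus "Selin". Looking for thing = the package, recipient = Priya, setting = on Monday with some other agent — fact (5) has Astrid there. Refuted.

2, 5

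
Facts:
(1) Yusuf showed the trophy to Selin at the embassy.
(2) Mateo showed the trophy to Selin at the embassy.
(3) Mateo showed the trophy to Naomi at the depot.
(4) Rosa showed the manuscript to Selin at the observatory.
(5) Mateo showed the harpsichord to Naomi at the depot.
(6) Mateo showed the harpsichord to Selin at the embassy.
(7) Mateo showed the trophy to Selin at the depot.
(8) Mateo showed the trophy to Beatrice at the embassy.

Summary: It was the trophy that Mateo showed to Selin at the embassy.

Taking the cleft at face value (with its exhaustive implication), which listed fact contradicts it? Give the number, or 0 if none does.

6

Focus of the cleft: "the trophy" (the thing). Presupposed background: agent = Mateo, recipient = Selin, setting = at the embassy.
Exhaustivity: the trophy is the only thing satisfying that background.
Fact (6) shares the background but with thing = the harpsichord; exhaustivity is violated.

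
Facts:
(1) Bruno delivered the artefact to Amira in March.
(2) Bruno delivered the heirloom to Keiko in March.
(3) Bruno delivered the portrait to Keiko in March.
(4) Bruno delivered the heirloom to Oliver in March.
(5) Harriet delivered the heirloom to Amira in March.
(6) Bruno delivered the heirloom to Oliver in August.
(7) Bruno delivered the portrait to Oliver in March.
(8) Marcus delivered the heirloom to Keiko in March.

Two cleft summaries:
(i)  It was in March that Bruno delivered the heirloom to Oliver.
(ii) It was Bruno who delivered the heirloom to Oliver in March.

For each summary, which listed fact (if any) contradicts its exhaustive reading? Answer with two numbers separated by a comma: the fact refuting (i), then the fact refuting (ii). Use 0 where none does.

Summary (i) focuses "in March" (the setting); background Bruno as agent and the heirloom as thing and Oliver as recipient. Fact (6) matches that background with setting = in August — refutes (i).
Summary (ii) focuses "Bruno" (the agent); background the heirloom as thing and Oliver as recipient and in March as setting. No fact matches that background with a different agent, so 0.

6, 0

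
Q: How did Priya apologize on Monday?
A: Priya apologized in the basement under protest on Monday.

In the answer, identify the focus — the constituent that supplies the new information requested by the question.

The wh-word "how" asks about the manner.
In the answer, "Priya" and "on Monday" are given — repeated from the question.
"in the basement" is also new, but it specifies the location, which is not what the question asks about — so it is not the focus.
The constituent filling the manner gap is "under protest"; that is the focus.

under protest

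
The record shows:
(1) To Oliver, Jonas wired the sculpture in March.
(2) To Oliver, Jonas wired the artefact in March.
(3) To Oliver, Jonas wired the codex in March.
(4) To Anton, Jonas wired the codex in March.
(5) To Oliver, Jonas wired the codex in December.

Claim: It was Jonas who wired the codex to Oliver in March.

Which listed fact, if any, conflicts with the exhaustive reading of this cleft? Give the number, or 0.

0

The cleft puts "Jonas" in focus and presupposes the open proposition with same thing, recipient, setting (the codex / Oliver / in March).
Exhaustivity: Jonas is the only agent satisfying that background.
No listed fact matches the background with a different agent. Exhaustivity holds.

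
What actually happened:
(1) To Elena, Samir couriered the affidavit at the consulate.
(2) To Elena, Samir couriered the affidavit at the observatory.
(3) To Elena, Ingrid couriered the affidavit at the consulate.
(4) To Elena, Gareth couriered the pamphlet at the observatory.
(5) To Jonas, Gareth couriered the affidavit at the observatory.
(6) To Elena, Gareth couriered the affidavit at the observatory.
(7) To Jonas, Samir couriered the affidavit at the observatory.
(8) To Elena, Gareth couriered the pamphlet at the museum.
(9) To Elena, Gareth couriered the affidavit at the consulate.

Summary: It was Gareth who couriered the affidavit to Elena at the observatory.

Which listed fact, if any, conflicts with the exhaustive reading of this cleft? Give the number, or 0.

Focus of the cleft: "Gareth" (the agent). Presupposed background: the affidavit as thing and Elena as recipient and at the observatory as setting.
The exhaustive reading says no other agent fits that background.
But fact (2) also has the affidavit as thing and Elena as recipient and at the observatory as setting, with agent = Samir — so the exhaustive reading fails.

2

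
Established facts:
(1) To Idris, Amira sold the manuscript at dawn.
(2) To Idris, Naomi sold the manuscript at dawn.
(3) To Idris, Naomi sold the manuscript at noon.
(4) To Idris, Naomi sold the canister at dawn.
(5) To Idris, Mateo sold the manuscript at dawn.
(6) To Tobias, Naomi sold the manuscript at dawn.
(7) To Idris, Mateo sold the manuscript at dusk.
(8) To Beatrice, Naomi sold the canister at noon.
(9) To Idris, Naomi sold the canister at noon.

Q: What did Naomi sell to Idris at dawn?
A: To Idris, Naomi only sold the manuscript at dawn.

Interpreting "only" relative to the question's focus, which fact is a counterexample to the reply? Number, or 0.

4

Answering "What did ...?" puts focus on the thing — here, "the manuscript".
So "only" ranges over things; the rest (Naomi as agent and Idris as recipient and at dawn as setting) is presupposed.
Fact (4) shares the background with a different thing (the canister) — counterexample.
(Fact (6) would refute a reading with focus on the recipient — but that is not what the question asks.)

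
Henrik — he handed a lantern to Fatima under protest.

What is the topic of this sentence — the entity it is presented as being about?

The construction explicitly marks "Henrik" as what the sentence is about — the topic.
The remainder of the clause is the comment (what is said about the topic).

Henrik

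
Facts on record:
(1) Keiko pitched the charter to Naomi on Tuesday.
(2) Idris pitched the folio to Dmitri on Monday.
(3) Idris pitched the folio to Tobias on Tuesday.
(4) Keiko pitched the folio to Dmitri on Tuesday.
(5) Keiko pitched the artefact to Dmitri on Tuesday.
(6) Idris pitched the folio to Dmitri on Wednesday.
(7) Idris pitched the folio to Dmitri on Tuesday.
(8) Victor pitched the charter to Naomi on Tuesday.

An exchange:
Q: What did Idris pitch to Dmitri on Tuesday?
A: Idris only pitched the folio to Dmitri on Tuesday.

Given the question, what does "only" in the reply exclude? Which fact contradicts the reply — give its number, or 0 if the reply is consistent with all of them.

The question "What did ...?" targets the thing, so in the reply the focus falls on "the folio".
So "only" ranges over things; the rest (same agent, recipient, setting (Idris / Dmitri / on Tuesday)) is presupposed.
No fact keeps same agent, recipient, setting (Idris / Dmitri / on Tuesday) while changing the thing; every other fact differs on something backgrounded. The reply stands.
(Fact (3) would refute a reading with focus on the recipient — but that is not what the question asks.)

0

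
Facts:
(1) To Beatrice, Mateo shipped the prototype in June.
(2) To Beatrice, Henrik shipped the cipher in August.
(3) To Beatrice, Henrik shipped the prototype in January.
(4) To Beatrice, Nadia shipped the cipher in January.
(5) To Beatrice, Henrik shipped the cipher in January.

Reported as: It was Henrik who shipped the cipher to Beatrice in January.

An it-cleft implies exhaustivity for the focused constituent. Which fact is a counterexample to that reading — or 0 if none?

4

The cleft puts "Henrik" in focus and presupposes the open proposition with same thing, recipient, setting (the cipher / Beatrice / in January).
The exhaustive reading says no other agent fits that background.
But fact (4) also has same thing, recipient, setting (the cipher / Beatrice / in January), with agent = Nadia — so the exhaustive reading fails.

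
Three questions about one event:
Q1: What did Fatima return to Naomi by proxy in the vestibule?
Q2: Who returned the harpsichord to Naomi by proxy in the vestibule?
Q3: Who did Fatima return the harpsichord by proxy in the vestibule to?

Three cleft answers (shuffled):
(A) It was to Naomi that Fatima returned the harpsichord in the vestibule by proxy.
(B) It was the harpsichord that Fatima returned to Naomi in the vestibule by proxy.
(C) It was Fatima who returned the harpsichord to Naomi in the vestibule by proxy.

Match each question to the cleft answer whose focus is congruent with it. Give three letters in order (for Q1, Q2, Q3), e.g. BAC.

Q1 asks about the direct object; cleft (B) focuses "the harpsichord", which is the direct object — so Q1 → B.
Q2 asks about the subject (agent); cleft (C) focuses "Fatima", which is the subject (agent) — so Q2 → C.
Q3 asks about the recipient; cleft (A) focuses "to Naomi", which is the recipient — so Q3 → A.
Mapping: Q1→B, Q2→C, Q3→A.

BCA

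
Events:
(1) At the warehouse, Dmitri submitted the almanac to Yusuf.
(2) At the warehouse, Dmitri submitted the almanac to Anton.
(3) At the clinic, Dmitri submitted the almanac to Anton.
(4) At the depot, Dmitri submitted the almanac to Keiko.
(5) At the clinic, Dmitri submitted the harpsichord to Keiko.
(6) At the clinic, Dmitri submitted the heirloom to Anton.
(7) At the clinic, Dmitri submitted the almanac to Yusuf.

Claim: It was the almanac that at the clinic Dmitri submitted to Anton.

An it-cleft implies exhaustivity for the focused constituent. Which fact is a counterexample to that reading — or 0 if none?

The cleft puts "the almanac" in focus and presupposes the open proposition with agent = Dmitri, recipient = Anton, setting = at the clinic.
The exhaustive reading says no other thing fits that background.
Fact (6) shares the background but with thing = the heirloom; exhaustivity is violated.

6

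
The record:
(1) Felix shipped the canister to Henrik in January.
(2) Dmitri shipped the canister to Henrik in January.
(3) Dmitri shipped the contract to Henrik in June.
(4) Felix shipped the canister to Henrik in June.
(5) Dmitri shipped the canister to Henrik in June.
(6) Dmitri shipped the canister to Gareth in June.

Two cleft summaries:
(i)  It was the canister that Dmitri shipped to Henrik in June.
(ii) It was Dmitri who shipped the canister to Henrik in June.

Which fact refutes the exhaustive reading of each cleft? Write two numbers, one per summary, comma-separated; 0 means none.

3, 4

(i): focus "the canister". Looking for agent = Dmitri, recipient = Henrik, setting = in June with some other thing — fact (3) has the contract there. Refuted.
(ii): focus "Dmitri". Looking for thing = the canister, recipient = Henrik, setting = in June with some other agent — fact (4) has Felix there. Refuted.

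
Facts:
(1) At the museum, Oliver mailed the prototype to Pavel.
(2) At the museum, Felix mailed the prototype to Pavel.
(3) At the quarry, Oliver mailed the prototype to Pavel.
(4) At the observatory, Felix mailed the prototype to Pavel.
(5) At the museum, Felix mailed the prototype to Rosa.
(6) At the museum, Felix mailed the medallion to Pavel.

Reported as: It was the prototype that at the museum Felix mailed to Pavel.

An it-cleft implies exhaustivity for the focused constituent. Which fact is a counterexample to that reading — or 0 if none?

6

The cleft puts "the prototype" in focus and presupposes the open proposition with same agent, recipient, setting (Felix / Pavel / at the museum).
The exhaustive reading says no other thing fits that background.
But fact (6) also has same agent, recipient, setting (Felix / Pavel / at the museum), with thing = the medallion — so the exhaustive reading fails.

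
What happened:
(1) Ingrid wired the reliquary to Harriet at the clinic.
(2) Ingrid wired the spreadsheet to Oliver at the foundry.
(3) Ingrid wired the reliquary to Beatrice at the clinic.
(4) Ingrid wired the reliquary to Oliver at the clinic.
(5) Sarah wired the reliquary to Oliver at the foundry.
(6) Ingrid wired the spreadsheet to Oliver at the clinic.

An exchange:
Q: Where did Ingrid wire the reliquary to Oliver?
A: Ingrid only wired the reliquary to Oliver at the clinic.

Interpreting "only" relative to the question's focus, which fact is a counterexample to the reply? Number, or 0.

The question "Where did ...?" targets the setting, so in the reply the focus falls on "at the clinic".
"Only" then excludes alternative settings while the background — agent = Ingrid, thing = the reliquary, recipient = Oliver — is held fixed.
No fact keeps agent = Ingrid, thing = the reliquary, recipient = Oliver while changing the setting; every other fact differs on something backgrounded. The reply stands.
(Fact (1) would refute a reading with focus on the recipient — but that is not what the question asks.)

0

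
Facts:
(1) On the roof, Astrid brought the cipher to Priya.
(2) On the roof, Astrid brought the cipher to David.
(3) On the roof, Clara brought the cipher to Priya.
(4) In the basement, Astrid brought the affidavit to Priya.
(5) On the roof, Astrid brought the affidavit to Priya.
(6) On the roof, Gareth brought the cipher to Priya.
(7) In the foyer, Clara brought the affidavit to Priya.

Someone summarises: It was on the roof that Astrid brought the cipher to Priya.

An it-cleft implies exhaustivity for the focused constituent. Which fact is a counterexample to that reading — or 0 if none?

Focus of the cleft: "on the roof" (the setting). Presupposed background: Astrid as agent and the cipher as thing and Priya as recipient.
Exhaustivity: on the roof is the only setting satisfying that background.
Every other fact differs from the presupposition on some backgrounded slot, so none challenges the exhaustivity.

0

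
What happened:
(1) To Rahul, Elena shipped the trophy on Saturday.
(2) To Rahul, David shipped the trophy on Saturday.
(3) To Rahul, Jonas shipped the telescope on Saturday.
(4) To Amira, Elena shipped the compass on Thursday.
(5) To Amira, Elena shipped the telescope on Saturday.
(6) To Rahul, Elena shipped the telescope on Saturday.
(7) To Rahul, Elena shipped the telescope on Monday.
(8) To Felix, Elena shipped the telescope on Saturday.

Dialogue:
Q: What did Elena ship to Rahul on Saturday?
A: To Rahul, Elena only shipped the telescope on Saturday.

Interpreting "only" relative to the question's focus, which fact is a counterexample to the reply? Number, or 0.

1

The question "What did ...?" targets the thing, so in the reply the focus falls on "the telescope".
So "only" ranges over things; the rest (agent = Elena, recipient = Rahul, setting = on Saturday) is presupposed.
Fact (1) keeps agent = Elena, recipient = Rahul, setting = on Saturday but has thing = the trophy; that refutes the reply.
(Fact (5) would refute a reading with focus on the recipient — but that is not what the question asks.)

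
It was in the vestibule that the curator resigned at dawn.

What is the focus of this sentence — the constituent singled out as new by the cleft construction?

in the vestibule

In an it-cleft "It was X that/who ...", the clefted constituent X is the focus; the that/who-clause expresses the presupposed open proposition.
Here the focus is "in the vestibule". The backgrounded (presupposed) material includes "the curator" and "at dawn".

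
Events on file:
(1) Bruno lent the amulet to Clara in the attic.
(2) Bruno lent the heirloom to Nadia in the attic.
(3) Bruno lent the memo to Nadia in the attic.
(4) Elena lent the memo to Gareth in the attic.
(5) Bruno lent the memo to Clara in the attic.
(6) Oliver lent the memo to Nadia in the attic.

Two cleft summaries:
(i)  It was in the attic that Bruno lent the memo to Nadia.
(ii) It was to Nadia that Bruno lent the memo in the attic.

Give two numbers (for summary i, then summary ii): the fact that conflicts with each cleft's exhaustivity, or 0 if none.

Summary (i) focuses "in the attic" (the setting); background same agent, thing, recipient (Bruno / the memo / Nadia). No fact matches that background with a different setting, so 0.
Summary (ii) focuses "Nadia" (the recipient); background same agent, thing, setting (Bruno / the memo / in the attic). Fact (5) matches that background with recipient = Clara — refutes (ii).

0, 5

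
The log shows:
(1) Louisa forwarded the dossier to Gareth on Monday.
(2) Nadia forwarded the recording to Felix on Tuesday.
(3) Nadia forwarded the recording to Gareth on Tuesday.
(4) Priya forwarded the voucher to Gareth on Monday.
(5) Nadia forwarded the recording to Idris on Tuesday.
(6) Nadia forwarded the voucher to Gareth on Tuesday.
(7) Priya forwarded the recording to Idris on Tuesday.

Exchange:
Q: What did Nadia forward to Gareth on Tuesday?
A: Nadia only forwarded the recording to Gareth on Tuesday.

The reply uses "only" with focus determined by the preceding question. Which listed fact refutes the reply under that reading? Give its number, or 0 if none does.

Answering "What did ...?" puts focus on the thing — here, "the recording".
So "only" ranges over things; the rest (agent = Nadia, recipient = Gareth, setting = on Tuesday) is presupposed.
Fact (6) keeps agent = Nadia, recipient = Gareth, setting = on Tuesday but has thing = the voucher; that refutes the reply.
(Fact (2) would refute a reading with focus on the recipient — but that is not what the question asks.)

6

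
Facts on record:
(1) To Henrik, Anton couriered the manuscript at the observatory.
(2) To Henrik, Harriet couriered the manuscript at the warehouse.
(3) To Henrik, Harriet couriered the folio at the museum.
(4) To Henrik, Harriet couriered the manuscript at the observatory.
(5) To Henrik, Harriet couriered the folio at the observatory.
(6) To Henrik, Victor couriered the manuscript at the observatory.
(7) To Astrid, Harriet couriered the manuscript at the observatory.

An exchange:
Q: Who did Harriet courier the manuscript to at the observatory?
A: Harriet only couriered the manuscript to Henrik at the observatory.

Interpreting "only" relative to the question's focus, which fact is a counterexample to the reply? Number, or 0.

Answering "Who did ... to ...?" puts focus on the recipient — here, "Henrik".
"Only" then excludes alternative recipients while the background — Harriet as agent and the manuscript as thing and at the observatory as setting — is held fixed.
Fact (7) keeps Harriet as agent and the manuscript as thing and at the observatory as setting but has recipient = Astrid; that refutes the reply.
(Fact (2) would refute a reading with focus on the setting — but that is not what the question asks.)

7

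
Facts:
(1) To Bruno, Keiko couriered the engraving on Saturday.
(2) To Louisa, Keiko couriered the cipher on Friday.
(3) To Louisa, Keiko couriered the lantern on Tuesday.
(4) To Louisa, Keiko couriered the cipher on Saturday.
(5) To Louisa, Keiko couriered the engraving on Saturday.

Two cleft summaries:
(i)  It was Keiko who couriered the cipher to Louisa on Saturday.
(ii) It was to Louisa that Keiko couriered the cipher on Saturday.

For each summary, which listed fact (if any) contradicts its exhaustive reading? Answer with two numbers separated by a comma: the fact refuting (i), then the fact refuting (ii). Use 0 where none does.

Summary (i) focuses "Keiko" (the agent); background the cipher as thing and Louisa as recipient and on Saturday as setting. No fact matches that background with a different agent, so 0.
Summary (ii) focuses "Louisa" (the recipient); background Keiko as agent and the cipher as thing and on Saturday as setting. No fact matches that background with a different recipient, so 0.

0, 0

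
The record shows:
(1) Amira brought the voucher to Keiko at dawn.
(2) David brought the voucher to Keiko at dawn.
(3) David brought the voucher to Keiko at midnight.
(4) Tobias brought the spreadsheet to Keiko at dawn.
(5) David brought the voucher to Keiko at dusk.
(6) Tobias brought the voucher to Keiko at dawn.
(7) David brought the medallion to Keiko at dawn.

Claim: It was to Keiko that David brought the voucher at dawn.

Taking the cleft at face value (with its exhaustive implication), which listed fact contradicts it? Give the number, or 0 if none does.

0

The cleft puts "Keiko" in focus and presupposes the open proposition with agent = David, thing = the voucher, setting = at dawn.
The exhaustive reading says no other recipient fits that background.
No listed fact matches the background with a different recipient. Exhaustivity holds.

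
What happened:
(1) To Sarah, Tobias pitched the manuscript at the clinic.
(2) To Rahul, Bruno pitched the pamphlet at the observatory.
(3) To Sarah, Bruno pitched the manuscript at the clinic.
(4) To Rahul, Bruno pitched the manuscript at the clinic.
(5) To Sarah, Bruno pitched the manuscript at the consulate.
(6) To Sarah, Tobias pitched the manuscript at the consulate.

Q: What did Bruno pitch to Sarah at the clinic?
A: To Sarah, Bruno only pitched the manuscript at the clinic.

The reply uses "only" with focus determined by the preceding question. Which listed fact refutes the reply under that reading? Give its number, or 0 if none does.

0

Answering "What did ...?" puts focus on the thing — here, "the manuscript".
So "only" ranges over things; the rest (Bruno as agent and Sarah as recipient and at the clinic as setting) is presupposed.
No listed fact shares that background with another thing. Nothing contradicts the reply.
(Fact (4) would refute a reading with focus on the recipient — but that is not what the question asks.)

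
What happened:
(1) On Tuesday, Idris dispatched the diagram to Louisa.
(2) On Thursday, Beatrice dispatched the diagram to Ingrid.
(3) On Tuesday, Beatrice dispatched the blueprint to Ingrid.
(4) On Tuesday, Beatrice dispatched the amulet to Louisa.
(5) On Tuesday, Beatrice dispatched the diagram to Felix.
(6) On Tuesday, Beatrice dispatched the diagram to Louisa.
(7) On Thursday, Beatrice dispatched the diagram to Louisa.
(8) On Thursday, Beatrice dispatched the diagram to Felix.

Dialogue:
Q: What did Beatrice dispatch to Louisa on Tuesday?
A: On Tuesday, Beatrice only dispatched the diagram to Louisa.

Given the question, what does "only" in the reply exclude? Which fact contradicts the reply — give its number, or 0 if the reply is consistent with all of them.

Answering "What did ...?" puts focus on the thing — here, "the diagram".
"Only" then excludes alternative things while the background — same agent, recipient, setting (Beatrice / Louisa / on Tuesday) — is held fixed.
Fact (4) keeps same agent, recipient, setting (Beatrice / Louisa / on Tuesday) but has thing = the amulet; that refutes the reply.
(Fact (7) would refute a reading with focus on the setting — but that is not what the question asks.)

4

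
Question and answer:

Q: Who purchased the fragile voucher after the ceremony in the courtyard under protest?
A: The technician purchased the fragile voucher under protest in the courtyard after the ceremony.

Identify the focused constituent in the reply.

The wh-word "who" asks about the subject (agent).
In the answer, "the fragile voucher", "under protest", "in the courtyard" and "after the ceremony" are given — repeated from the question.
The constituent filling the subject (agent) gap is "the technician"; that is the focus and would carry nuclear stress.

the technician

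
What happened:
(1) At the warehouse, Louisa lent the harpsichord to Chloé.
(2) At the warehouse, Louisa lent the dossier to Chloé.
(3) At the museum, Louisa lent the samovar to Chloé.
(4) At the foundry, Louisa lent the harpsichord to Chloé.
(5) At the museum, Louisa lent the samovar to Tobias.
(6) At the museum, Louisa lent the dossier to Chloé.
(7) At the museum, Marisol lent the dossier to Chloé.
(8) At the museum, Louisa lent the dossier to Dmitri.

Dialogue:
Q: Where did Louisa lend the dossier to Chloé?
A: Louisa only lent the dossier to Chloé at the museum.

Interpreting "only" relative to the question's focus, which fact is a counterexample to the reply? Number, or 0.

The question "Where did ...?" targets the setting, so in the reply the focus falls on "at the museum".
So "only" ranges over settings; the rest (Louisa as agent and the dossier as thing and Chloé as recipient) is presupposed.
Fact (2) keeps Louisa as agent and the dossier as thing and Chloé as recipient but has setting = at the warehouse; that refutes the reply.
(Fact (3) would refute a reading with focus on the thing — but that is not what the question asks.)

2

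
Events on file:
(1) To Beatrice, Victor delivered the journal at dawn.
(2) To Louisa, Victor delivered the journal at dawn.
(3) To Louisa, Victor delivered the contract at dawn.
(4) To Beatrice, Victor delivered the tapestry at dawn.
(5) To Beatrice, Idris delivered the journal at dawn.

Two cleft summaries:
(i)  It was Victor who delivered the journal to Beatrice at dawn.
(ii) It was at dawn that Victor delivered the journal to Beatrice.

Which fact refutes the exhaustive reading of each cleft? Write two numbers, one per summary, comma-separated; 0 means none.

(i): focus "Victor". Looking for the journal as thing and Beatrice as recipient and at dawn as setting with some other agent — fact (5) has Idris there. Refuted.
(ii): focus "at dawn". No fact shares Victor as agent and the journal as thing and Beatrice as recipient with a different setting. 0.

5, 0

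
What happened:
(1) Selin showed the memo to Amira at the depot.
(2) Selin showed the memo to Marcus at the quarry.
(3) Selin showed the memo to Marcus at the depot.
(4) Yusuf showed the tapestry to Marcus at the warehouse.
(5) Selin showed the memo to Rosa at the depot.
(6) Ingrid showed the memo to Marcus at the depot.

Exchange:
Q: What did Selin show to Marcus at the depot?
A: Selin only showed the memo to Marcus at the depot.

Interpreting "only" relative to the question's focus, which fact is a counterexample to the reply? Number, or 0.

0

Answering "What did ...?" puts focus on the thing — here, "the memo".
So "only" ranges over things; the rest (Selin as agent and Marcus as recipient and at the depot as setting) is presupposed.
No listed fact shares that background with another thing. Nothing contradicts the reply.
(Fact (1) would refute a reading with focus on the recipient — but that is not what the question asks.)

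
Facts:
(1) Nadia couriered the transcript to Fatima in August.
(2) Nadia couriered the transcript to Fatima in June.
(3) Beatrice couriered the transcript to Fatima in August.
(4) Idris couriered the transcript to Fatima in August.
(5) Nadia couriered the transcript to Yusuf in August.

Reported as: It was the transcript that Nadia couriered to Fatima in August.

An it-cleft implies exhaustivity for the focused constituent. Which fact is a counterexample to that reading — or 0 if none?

0

The cleft puts "the transcript" in focus and presupposes the open proposition with agent = Nadia, recipient = Fatima, setting = in August.
The exhaustive reading says no other thing fits that background.
Every other fact differs from the presupposition on some backgrounded slot, so none challenges the exhaustivity.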